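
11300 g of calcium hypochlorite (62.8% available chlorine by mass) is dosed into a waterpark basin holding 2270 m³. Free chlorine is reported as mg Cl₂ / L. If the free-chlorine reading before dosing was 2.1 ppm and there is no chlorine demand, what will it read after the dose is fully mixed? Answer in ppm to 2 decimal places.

Volume: 2270 m³ = 2,270,000 L.
Available chlorine delivered: 11,300 g × 0.628 = 7096 g as Cl₂.
Concentration rise: 7096 g / 2,270,000 L = 3.126 mg/L = 3.13 ppm.
Final FC: 2.1 + 3.13 = 5.23 ppm.

5.23 ppm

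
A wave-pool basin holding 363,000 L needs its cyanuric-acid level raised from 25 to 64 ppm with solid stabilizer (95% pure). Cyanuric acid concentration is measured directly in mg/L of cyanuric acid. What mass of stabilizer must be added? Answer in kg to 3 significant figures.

CYA to add: (64 − 25) = 39 mg/L × 363,000 L = 14,160 g cyanuric acid.
At 95% purity: 14,160 / 0.95 = 14,900 g product.

14.9 kg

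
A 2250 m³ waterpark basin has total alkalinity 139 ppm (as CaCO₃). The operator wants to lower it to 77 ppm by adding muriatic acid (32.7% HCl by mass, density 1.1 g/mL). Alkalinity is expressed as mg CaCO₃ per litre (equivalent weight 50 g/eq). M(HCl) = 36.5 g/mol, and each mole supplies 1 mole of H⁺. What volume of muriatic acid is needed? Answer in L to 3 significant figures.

283 L

Volume: 2250 m³ = 2,250,000 L.
Alkalinity to neutralize: (139 − 77) = 62 mg/L as CaCO₃ × 2,250,000 L = 139,500 g as CaCO₃.
Equivalents of H⁺ required: 139,500 ÷ 50 g/eq = 2790 eq = 2790 mol HCl.
Mass of HCl: 2790 × 36.5 = 101,800 g.
Mass of 32.7% solution: 101,800 / 0.327 = 311,400 g.
Volume: 311,400 g ÷ 1.1 g/mL = 283,100 mL.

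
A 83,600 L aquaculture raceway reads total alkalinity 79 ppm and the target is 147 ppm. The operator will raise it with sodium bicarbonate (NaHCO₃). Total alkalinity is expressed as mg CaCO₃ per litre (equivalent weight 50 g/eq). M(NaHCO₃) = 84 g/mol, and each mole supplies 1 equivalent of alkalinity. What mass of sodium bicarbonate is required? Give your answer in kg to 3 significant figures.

Alkalinity to add: (147 − 79) = 68 mg/L as CaCO₃ × 83,600 L = 5685 g as CaCO₃.
Equivalents: 5685 g ÷ 50 g/eq = 113.7 eq.
NaHCO₃ supplies 1 eq per mole → 113.7 mol.
Mass: 113.7 mol × 84 g/mol = 9550 g.

9.55 kg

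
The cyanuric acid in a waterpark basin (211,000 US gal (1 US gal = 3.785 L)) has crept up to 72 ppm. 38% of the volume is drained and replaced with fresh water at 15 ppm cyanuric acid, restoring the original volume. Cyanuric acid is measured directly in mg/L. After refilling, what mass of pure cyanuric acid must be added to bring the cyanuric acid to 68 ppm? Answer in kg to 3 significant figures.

Volume: 211,000 US gal × 3.785 L/gal = 798,635 L.
After draining 38% and refilling: 72 × 0.62 + 15 × 0.38 = 50.34 ppm.
Deficit to target: 68 − 50.34 = 17.66 mg/L.
Mass: 17.66 mg/L × 798,635 L = 14,100 g cyanuric acid.

14.1 kg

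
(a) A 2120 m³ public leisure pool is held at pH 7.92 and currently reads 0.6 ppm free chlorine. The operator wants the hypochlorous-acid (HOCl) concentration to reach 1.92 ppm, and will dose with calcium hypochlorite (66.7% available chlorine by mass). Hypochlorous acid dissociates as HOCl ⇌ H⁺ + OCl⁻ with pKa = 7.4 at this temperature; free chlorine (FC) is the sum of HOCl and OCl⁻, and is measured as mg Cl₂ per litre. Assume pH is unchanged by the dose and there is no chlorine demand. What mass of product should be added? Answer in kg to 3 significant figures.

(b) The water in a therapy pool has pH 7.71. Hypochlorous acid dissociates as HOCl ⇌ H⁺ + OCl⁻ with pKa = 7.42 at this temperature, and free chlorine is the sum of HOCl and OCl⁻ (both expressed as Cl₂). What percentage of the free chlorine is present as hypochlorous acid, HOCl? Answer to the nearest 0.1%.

(a) 24.4 kg; (b) 33.9%

(a) Volume: 2120 m³ = 2,120,000 L.
(a) [OCl⁻]/[HOCl] = 10^(pH − pKa) = 10^(7.92 − 7.4) = 3.311; fraction as HOCl = 1/(1 + 3.311) = 0.2319.
(a) Free chlorine required for 1.92 ppm HOCl: 1.92 / 0.2319 = 8.278 ppm.
(a) FC to add: 8.278 − 0.6 = 7.678 mg/L as Cl₂.
(a) Cl₂ equivalent: 7.678 mg/L × 2,120,000 L = 16,280 g.
(a) Product at 66.7% available Cl: 16,280 / 0.667 = 24,400 g.

(b) [OCl⁻]/[HOCl] = 10^(pH − pKa) = 10^(7.71 − 7.42) = 10^0.29 = 1.95.
(b) Fraction as HOCl = 1 / (1 + 1.95) = 0.339.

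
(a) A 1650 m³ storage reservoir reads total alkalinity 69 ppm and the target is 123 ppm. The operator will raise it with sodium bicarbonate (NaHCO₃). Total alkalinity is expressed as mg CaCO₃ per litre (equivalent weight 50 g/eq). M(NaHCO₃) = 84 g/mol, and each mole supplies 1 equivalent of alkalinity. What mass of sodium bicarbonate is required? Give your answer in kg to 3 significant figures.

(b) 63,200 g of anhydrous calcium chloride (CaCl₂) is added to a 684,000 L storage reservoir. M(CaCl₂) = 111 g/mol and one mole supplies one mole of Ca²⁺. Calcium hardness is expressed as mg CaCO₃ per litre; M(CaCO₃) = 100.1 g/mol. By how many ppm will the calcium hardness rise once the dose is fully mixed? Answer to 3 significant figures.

(a) Volume: 1650 m³ = 1,650,000 L.
(a) Alkalinity to add: (123 − 69) = 54 mg/L as CaCO₃ × 1,650,000 L = 89,100 g as CaCO₃.
(a) Equivalents: 89,100 g ÷ 50 g/eq = 1782 eq.
(a) NaHCO₃ supplies 1 eq per mole → 1782 mol.
(a) Mass: 1782 mol × 84 g/mol = 149,700 g.

(b) Moles of Ca²⁺: 63,200 g ÷ 111 g/mol = 569.4 mol.
(b) As CaCO₃: 569.4 mol × 100.1 g/mol = 56,990 g.
(b) Rise: 56,990 g / 684,000 L × 1000 = 83.32 mg/L.

(a) 150 kg; (b) 83.3 ppm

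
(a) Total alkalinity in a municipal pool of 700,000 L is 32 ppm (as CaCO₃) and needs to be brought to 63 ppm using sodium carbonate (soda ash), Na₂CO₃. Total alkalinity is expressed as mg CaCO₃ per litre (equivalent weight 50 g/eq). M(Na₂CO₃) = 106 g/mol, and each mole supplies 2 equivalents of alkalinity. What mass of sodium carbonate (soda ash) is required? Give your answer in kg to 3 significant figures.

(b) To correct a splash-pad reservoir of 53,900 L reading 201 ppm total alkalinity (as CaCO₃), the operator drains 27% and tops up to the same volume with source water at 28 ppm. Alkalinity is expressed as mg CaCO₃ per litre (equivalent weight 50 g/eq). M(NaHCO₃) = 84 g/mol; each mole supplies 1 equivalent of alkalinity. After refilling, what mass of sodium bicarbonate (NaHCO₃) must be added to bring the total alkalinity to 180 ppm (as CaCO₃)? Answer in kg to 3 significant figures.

(a) Alkalinity to add: (63 − 32) = 31 mg/L as CaCO₃ × 700,000 L = 21,700 g as CaCO₃.
(a) Equivalents: 21,700 g ÷ 50 g/eq = 434 eq.
(a) Each mole of Na₂CO₃ supplies 2 eq, so 434 / 2 = 217 mol.
(a) Mass: 217 mol × 106 g/mol = 23,000 g.

(b) After draining 27% and refilling: 201 × 0.73 + 28 × 0.27 = 154.29 ppm.
(b) Deficit to target: 180 − 154.29 = 25.71 mg/L.
(b) As CaCO₃: 25.71 mg/L × 53,900 L = 1386 g; ÷ 50 g/eq ÷ 1 = 27.72 mol NaHCO₃.
(b) Mass: 27.72 × 84 = 2328 g.

(a) 23.0 kg; (b) 2.33 kg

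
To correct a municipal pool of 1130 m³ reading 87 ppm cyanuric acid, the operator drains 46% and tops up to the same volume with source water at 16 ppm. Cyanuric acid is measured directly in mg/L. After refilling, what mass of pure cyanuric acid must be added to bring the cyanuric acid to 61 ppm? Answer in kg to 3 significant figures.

7.53 kg

Volume: 1130 m³ = 1,130,000 L.
After draining 46% and refilling: 87 × 0.54 + 16 × 0.46 = 54.34 ppm.
Deficit to target: 61 − 54.34 = 6.66 mg/L.
Mass: 6.66 mg/L × 1,130,000 L = 7526 g cyanuric acid.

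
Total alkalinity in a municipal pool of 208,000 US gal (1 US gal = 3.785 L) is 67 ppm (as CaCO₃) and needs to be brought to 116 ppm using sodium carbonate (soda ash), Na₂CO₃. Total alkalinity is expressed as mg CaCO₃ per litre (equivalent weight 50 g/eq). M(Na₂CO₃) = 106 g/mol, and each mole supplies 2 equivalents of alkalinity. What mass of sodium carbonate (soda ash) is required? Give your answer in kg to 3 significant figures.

Volume: 208,000 US gal × 3.785 L/gal = 787,280 L.
Alkalinity to add: (116 − 67) = 49 mg/L as CaCO₃ × 787,280 L = 38,580 g as CaCO₃.
Equivalents: 38,580 g ÷ 50 g/eq = 771.5 eq.
Each mole of Na₂CO₃ supplies 2 eq, so 771.5 / 2 = 385.8 mol.
Mass: 385.8 mol × 106 g/mol = 40,890 g.

40.9 kg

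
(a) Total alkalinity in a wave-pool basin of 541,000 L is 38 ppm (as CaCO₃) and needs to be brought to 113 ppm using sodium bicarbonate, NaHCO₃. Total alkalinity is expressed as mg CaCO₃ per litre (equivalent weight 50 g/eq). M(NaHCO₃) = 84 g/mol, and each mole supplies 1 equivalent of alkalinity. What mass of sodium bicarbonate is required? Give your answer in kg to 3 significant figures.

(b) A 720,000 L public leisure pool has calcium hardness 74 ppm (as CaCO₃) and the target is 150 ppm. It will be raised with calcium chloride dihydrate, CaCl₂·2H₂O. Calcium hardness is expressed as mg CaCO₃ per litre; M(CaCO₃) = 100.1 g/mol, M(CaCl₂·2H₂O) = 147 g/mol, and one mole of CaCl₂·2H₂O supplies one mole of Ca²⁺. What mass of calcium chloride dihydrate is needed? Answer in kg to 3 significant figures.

(a) Alkalinity to add: (113 − 38) = 75 mg/L as CaCO₃ × 541,000 L = 40,580 g as CaCO₃.
(a) Equivalents: 40,580 g ÷ 50 g/eq = 811.5 eq.
(a) NaHCO₃ supplies 1 eq per mole → 811.5 mol.
(a) Mass: 811.5 mol × 84 g/mol = 68,170 g.

(b) Hardness to add: (150 − 74) = 76 mg/L as CaCO₃ × 720,000 L = 54,720 g as CaCO₃.
(b) Moles of Ca²⁺ (1 mol Ca²⁺ ≡ 1 mol CaCO₃): 54,720 / 100.1 g/mol = 546.7 mol.
(b) Mass of CaCl₂·2H₂O: 546.7 × 147 = 80,360 g.

(a) 68.2 kg; (b) 80.4 kg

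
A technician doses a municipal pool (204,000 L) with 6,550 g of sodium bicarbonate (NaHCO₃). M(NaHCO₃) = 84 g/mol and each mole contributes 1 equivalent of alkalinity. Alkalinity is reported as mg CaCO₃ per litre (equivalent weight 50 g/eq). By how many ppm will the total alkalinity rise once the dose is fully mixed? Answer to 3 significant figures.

19.1 ppm

Moles of NaHCO₃: 6,550 g ÷ 84 g/mol = 77.98 mol → 77.98 eq of alkalinity.
As CaCO₃: 77.98 eq × 50 g/eq = 3899 g.
Rise: 3899 g / 204,000 L × 1000 = 19.11 mg/L.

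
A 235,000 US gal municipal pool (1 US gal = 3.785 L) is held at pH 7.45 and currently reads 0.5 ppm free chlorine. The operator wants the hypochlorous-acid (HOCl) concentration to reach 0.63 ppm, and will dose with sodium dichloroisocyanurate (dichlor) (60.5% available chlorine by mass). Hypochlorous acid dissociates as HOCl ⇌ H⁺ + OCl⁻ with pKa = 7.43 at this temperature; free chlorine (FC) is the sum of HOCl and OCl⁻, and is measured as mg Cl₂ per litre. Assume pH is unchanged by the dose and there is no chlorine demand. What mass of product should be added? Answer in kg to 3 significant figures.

1.16 kg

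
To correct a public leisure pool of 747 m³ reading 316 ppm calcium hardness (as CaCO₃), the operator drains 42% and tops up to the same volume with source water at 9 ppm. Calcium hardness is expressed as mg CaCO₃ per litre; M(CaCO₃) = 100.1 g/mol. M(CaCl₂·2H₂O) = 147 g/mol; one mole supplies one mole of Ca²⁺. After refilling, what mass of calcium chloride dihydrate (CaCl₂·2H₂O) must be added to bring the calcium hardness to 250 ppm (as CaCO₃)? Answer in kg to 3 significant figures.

Volume: 747 m³ = 747,000 L.
After draining 42% and refilling: 316 × 0.58 + 9 × 0.42 = 187.06 ppm.
Deficit to target: 250 − 187.06 = 62.94 mg/L.
As CaCO₃: 62.94 mg/L × 747,000 L = 47,020 g; ÷ 100.1 = 469.7 mol Ca²⁺.
Mass: 469.7 × 147 = 69,040 g.

69.0 kg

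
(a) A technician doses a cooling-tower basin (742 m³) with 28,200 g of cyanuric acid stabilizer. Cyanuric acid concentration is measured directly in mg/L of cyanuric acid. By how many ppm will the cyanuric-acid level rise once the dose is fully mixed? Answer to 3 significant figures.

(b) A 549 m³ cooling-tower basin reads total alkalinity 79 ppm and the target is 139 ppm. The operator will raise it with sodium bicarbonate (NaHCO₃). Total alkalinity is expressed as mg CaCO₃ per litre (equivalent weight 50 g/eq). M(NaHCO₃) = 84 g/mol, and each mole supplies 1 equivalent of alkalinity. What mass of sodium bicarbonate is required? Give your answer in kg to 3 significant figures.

(a) 38.0 ppm; (b) 55.3 kg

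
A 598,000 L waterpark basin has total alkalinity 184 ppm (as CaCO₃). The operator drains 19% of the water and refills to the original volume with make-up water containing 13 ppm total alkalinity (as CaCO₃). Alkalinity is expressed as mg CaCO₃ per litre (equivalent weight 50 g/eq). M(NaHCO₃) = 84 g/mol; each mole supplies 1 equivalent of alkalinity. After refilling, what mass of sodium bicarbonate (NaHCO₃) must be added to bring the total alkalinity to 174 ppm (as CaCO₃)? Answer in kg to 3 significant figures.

After draining 19% and refilling: 184 × 0.81 + 13 × 0.19 = 151.51 ppm.
Deficit to target: 174 − 151.51 = 22.49 mg/L.
As CaCO₃: 22.49 mg/L × 598,000 L = 13,450 g; ÷ 50 g/eq ÷ 1 = 269 mol NaHCO₃.
Mass: 269 × 84 = 22,590 g.

22.6 kg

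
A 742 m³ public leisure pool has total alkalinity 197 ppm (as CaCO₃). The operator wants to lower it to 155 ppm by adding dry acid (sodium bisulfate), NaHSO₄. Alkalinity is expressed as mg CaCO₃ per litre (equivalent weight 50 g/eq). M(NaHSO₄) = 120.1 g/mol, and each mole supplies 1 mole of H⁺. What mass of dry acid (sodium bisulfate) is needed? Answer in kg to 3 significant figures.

74.9 kg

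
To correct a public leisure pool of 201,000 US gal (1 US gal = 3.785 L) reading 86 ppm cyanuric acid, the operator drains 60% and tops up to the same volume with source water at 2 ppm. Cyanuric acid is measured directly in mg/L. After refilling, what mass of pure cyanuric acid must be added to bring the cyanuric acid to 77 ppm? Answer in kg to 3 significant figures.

31.5 kg

Volume: 201,000 US gal × 3.785 L/gal = 760,785 L.
After draining 60% and refilling: 86 × 0.40 + 2 × 0.60 = 35.6 ppm.
Deficit to target: 77 − 35.6 = 41.4 mg/L.
Mass: 41.4 mg/L × 760,785 L = 31,500 g cyanuric acid.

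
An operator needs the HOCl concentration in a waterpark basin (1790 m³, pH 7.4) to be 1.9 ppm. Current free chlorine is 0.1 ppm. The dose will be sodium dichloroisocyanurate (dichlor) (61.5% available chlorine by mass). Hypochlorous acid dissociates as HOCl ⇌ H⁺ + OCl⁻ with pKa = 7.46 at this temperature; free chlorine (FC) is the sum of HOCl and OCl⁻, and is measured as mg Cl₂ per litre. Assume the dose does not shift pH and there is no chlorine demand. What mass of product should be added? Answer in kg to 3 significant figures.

10.1 kg

Volume: 1790 m³ = 1,790,000 L.
[OCl⁻]/[HOCl] = 10^(pH − pKa) = 10^(7.4 − 7.46) = 0.871; fraction as HOCl = 1/(1 + 0.871) = 0.5345.
Free chlorine required for 1.9 ppm HOCl: 1.9 / 0.5345 = 3.555 ppm.
FC to add: 3.555 − 0.1 = 3.455 mg/L as Cl₂.
Cl₂ equivalent: 3.455 mg/L × 1,790,000 L = 6184 g.
Product at 61.5% available Cl: 6184 / 0.615 = 10,060 g.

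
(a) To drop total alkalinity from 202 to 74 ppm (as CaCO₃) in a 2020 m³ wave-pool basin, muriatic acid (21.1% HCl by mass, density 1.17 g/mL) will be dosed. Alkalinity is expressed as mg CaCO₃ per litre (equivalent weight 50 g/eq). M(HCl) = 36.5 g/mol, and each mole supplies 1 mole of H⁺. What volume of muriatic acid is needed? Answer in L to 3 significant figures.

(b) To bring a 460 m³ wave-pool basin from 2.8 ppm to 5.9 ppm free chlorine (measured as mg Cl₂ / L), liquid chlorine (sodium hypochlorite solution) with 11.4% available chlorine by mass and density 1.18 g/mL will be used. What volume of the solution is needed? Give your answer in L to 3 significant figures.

(a) 765 L; (b) 10.6 L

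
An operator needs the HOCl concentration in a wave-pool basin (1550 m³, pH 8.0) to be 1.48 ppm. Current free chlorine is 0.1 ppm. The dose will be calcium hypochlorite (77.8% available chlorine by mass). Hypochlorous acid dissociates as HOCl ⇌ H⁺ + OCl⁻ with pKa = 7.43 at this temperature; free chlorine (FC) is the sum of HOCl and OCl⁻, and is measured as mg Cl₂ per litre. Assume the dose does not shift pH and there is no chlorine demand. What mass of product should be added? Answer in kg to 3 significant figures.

13.7 kg

Volume: 1550 m³ = 1,550,000 L.
[OCl⁻]/[HOCl] = 10^(pH − pKa) = 10^(8.0 − 7.43) = 3.715; fraction as HOCl = 1/(1 + 3.715) = 0.2121.
Free chlorine required for 1.48 ppm HOCl: 1.48 / 0.2121 = 6.979 ppm.
FC to add: 6.979 − 0.1 = 6.879 mg/L as Cl₂.
Cl₂ equivalent: 6.879 mg/L × 1,550,000 L = 10,660 g.
Product at 77.8% available Cl: 10,660 / 0.778 = 13,700 g.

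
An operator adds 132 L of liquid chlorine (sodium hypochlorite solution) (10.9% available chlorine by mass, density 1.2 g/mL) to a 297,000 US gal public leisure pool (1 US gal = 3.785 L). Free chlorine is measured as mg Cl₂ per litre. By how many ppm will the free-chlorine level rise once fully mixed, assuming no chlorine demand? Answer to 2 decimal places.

15.36 ppm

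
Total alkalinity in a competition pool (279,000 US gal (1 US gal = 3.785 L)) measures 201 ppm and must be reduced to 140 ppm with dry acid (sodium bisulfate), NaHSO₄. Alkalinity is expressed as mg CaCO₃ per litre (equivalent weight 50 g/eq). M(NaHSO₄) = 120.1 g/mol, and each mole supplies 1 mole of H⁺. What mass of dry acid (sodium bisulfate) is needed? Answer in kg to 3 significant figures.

155 kg

Volume: 279,000 US gal × 3.785 L/gal = 1,056,015 L.
Alkalinity to neutralize: (201 − 140) = 61 mg/L as CaCO₃ × 1,056,015 L = 64,420 g as CaCO₃.
Equivalents of H⁺ required: 64,420 ÷ 50 g/eq = 1288 eq = 1288 mol NaHSO₄.
Mass of NaHSO₄: 1288 × 120.1 = 154,700 g.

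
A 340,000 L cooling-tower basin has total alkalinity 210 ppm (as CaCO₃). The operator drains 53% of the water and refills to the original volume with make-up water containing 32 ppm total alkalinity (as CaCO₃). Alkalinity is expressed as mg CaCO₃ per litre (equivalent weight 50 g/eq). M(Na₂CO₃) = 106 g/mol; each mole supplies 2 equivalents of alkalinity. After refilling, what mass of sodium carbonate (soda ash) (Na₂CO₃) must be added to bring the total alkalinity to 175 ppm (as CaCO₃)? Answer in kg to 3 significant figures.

21.4 kg

After draining 53% and refilling: 210 × 0.47 + 32 × 0.53 = 115.66 ppm.
Deficit to target: 175 − 115.66 = 59.34 mg/L.
As CaCO₃: 59.34 mg/L × 340,000 L = 20,180 g; ÷ 50 g/eq ÷ 2 = 201.8 mol Na₂CO₃.
Mass: 201.8 × 106 = 21,390 g.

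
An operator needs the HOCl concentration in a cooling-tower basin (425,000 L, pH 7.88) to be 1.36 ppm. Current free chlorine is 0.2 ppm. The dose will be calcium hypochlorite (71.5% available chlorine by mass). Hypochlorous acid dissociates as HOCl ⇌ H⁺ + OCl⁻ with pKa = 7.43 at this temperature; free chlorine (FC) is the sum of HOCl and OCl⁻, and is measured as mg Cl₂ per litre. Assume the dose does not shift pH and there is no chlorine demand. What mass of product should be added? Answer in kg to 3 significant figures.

2.97 kg

[OCl⁻]/[HOCl] = 10^(pH − pKa) = 10^(7.88 − 7.43) = 2.818; fraction as HOCl = 1/(1 + 2.818) = 0.2619.
Free chlorine required for 1.36 ppm HOCl: 1.36 / 0.2619 = 5.193 ppm.
FC to add: 5.193 − 0.2 = 4.993 mg/L as Cl₂.
Cl₂ equivalent: 4.993 mg/L × 425,000 L = 2122 g.
Product at 71.5% available Cl: 2122 / 0.715 = 2968 g.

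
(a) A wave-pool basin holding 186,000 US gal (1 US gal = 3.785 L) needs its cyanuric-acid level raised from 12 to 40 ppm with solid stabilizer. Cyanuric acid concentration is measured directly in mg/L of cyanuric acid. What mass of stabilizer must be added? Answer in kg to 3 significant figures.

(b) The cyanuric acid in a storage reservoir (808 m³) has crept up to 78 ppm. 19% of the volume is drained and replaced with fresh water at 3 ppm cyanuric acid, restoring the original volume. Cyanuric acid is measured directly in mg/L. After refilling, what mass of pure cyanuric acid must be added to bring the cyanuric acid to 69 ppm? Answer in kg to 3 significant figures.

(a) Volume: 186,000 US gal × 3.785 L/gal = 704,010 L.
(a) CYA to add: (40 − 12) = 28 mg/L × 704,010 L = 19,710 g cyanuric acid.

(b) Volume: 808 m³ = 808,000 L.
(b) After draining 19% and refilling: 78 × 0.81 + 3 × 0.19 = 63.75 ppm.
(b) Deficit to target: 69 − 63.75 = 5.25 mg/L.
(b) Mass: 5.25 mg/L × 808,000 L = 4242 g cyanuric acid.

(a) 19.7 kg; (b) 4.24 kg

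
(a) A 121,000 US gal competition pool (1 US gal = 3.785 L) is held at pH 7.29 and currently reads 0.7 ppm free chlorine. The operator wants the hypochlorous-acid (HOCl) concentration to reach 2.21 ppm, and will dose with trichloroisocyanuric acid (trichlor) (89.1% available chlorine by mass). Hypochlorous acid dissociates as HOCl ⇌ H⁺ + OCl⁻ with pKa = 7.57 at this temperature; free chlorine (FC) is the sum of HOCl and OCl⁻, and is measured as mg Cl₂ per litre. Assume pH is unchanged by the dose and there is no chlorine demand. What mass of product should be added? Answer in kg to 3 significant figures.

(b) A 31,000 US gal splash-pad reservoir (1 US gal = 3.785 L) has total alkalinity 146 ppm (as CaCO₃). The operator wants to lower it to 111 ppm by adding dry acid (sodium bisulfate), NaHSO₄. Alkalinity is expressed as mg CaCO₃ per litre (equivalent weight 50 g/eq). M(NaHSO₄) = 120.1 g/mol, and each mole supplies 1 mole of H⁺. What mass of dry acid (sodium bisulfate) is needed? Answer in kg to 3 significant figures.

(a) Volume: 121,000 US gal × 3.785 L/gal = 457,985 L.
(a) [OCl⁻]/[HOCl] = 10^(pH − pKa) = 10^(7.29 − 7.57) = 0.5248; fraction as HOCl = 1/(1 + 0.5248) = 0.6558.
(a) Free chlorine required for 2.21 ppm HOCl: 2.21 / 0.6558 = 3.37 ppm.
(a) FC to add: 3.37 − 0.7 = 2.67 mg/L as Cl₂.
(a) Cl₂ equivalent: 2.67 mg/L × 457,985 L = 1223 g.
(a) Product at 89.1% available Cl: 1223 / 0.891 = 1372 g.

(b) Volume: 31,000 US gal × 3.785 L/gal = 117,335 L.
(b) Alkalinity to neutralize: (146 − 111) = 35 mg/L as CaCO₃ × 117,335 L = 4107 g as CaCO₃.
(b) Equivalents of H⁺ required: 4107 ÷ 50 g/eq = 82.13 eq = 82.13 mol NaHSO₄.
(b) Mass of NaHSO₄: 82.13 × 120.1 = 9864 g.

(a) 1.37 kg; (b) 9.86 kg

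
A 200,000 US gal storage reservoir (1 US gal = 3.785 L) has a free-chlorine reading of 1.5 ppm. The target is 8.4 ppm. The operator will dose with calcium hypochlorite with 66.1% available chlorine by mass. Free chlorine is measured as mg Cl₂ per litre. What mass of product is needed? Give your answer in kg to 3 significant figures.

7.90 kg

Volume: 200,000 US gal × 3.785 L/gal = 757,000 L.
Chlorine deficit: 8.4 − 1.5 = 6.9 ppm = 6.9 mg/L as Cl₂.
Cl₂ equivalent needed: 6.9 mg/L × 757,000 L = 5,223,000 mg = 5223 g.
Product at 66.1% available chlorine: 5223 / 0.661 = 7902 g.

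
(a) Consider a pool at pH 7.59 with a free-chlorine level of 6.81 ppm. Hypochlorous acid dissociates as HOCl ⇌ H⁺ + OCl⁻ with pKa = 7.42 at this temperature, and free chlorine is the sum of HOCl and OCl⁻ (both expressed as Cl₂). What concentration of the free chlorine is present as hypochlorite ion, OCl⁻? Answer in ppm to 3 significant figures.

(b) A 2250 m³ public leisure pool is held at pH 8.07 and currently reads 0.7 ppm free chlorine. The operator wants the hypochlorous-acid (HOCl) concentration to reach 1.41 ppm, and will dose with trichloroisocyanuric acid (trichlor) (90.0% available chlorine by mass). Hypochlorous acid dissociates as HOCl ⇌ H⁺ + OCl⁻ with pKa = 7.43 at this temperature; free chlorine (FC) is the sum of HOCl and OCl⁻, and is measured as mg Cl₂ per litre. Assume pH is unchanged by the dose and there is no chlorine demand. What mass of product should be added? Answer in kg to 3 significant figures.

(a) [OCl⁻]/[HOCl] = 10^(pH − pKa) = 10^(7.59 − 7.42) = 10^0.17 = 1.479.
(a) Fraction as HOCl = 1 / (1 + 1.479) = 0.4034.
(a) OCl⁻ = (1 − 0.4034) × 6.81 ppm = 4.063 ppm.

(b) Volume: 2250 m³ = 2,250,000 L.
(b) [OCl⁻]/[HOCl] = 10^(pH − pKa) = 10^(8.07 − 7.43) = 4.365; fraction as HOCl = 1/(1 + 4.365) = 0.1864.
(b) Free chlorine required for 1.41 ppm HOCl: 1.41 / 0.1864 = 7.565 ppm.
(b) FC to add: 7.565 − 0.7 = 6.865 mg/L as Cl₂.
(b) Cl₂ equivalent: 6.865 mg/L × 2,250,000 L = 15,450 g.
(b) Product at 90.0% available Cl: 15,450 / 0.9 = 17,160 g.

(a) 4.06 ppm; (b) 17.2 kg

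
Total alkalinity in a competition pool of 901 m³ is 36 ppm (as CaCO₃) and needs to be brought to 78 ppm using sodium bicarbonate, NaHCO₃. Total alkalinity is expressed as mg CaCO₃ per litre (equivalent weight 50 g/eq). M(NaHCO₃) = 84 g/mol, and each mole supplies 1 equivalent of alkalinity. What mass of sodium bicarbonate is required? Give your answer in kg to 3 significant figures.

63.6 kg

Volume: 901 m³ = 901,000 L.
Alkalinity to add: (78 − 36) = 42 mg/L as CaCO₃ × 901,000 L = 37,840 g as CaCO₃.
Equivalents: 37,840 g ÷ 50 g/eq = 756.8 eq.
NaHCO₃ supplies 1 eq per mole → 756.8 mol.
Mass: 756.8 mol × 84 g/mol = 63,570 g.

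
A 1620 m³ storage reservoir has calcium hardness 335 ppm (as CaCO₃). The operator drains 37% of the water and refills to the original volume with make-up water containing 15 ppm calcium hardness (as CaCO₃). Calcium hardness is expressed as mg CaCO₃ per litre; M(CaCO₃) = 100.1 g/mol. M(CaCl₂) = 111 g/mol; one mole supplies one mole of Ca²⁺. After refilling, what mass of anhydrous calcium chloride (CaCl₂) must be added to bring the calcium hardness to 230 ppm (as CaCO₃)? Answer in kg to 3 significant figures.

Volume: 1620 m³ = 1,620,000 L.
After draining 37% and refilling: 335 × 0.63 + 15 × 0.37 = 216.6 ppm.
Deficit to target: 230 − 216.6 = 13.4 mg/L.
As CaCO₃: 13.4 mg/L × 1,620,000 L = 21,710 g; ÷ 100.1 = 216.9 mol Ca²⁺.
Mass: 216.9 × 111 = 24,070 g.

24.1 kg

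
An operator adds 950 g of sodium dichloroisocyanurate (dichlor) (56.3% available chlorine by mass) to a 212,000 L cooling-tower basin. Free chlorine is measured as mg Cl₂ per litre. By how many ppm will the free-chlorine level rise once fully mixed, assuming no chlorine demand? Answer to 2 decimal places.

2.52 ppm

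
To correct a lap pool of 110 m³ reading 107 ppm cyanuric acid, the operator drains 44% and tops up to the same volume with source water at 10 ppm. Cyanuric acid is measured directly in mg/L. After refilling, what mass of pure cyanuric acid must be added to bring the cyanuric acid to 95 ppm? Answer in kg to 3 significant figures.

Volume: 110 m³ = 110,000 L.
After draining 44% and refilling: 107 × 0.56 + 10 × 0.44 = 64.32 ppm.
Deficit to target: 95 − 64.32 = 30.68 mg/L.
Mass: 30.68 mg/L × 110,000 L = 3375 g cyanuric acid.

3.37 kg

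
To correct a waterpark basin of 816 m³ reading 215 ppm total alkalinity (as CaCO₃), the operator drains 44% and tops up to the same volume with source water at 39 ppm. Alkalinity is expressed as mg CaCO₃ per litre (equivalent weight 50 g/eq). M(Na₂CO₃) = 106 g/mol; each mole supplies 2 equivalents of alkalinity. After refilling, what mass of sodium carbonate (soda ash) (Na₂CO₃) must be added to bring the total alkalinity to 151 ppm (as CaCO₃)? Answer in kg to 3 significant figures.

11.6 kg

Volume: 816 m³ = 816,000 L.
After draining 44% and refilling: 215 × 0.56 + 39 × 0.44 = 137.56 ppm.
Deficit to target: 151 − 137.56 = 13.44 mg/L.
As CaCO₃: 13.44 mg/L × 816,000 L = 10,970 g; ÷ 50 g/eq ÷ 2 = 109.7 mol Na₂CO₃.
Mass: 109.7 × 106 = 11,630 g.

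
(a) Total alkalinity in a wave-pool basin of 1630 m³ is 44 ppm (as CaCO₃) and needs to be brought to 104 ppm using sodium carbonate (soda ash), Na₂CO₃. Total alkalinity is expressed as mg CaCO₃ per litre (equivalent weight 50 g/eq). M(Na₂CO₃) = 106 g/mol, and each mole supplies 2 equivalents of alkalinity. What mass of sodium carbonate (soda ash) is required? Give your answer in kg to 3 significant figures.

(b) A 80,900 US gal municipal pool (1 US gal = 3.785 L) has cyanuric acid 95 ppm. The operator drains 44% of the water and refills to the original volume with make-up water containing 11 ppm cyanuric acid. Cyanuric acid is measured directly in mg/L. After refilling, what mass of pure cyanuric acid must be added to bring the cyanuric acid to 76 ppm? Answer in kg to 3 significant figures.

(a) 104 kg; (b) 5.50 kg

(a) Volume: 1630 m³ = 1,630,000 L.
(a) Alkalinity to add: (104 − 44) = 60 mg/L as CaCO₃ × 1,630,000 L = 97,800 g as CaCO₃.
(a) Equivalents: 97,800 g ÷ 50 g/eq = 1956 eq.
(a) Each mole of Na₂CO₃ supplies 2 eq, so 1956 / 2 = 978 mol.
(a) Mass: 978 mol × 106 g/mol = 103,700 g.

(b) Volume: 80,900 US gal × 3.785 L/gal = 306,206 L.
(b) After draining 44% and refilling: 95 × 0.56 + 11 × 0.44 = 58.04 ppm.
(b) Deficit to target: 76 − 58.04 = 17.96 mg/L.
(b) Mass: 17.96 mg/L × 306,206 L = 5499 g cyanuric acid.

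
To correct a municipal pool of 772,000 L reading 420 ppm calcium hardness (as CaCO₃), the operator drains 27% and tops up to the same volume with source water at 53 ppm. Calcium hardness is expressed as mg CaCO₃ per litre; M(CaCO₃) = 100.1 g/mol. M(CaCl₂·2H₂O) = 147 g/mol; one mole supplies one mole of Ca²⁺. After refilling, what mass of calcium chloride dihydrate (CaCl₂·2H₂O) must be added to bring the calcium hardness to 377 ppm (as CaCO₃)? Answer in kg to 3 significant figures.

After draining 27% and refilling: 420 × 0.73 + 53 × 0.27 = 320.91 ppm.
Deficit to target: 377 − 320.91 = 56.09 mg/L.
As CaCO₃: 56.09 mg/L × 772,000 L = 43,300 g; ÷ 100.1 = 432.6 mol Ca²⁺.
Mass: 432.6 × 147 = 63,590 g.

63.6 kg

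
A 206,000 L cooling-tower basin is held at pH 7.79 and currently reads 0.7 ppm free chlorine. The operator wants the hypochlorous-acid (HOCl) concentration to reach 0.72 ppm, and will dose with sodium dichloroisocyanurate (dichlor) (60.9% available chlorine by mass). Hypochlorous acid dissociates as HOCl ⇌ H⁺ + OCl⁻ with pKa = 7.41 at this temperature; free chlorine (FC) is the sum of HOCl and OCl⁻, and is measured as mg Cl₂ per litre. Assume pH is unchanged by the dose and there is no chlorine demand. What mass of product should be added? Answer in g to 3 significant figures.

591 g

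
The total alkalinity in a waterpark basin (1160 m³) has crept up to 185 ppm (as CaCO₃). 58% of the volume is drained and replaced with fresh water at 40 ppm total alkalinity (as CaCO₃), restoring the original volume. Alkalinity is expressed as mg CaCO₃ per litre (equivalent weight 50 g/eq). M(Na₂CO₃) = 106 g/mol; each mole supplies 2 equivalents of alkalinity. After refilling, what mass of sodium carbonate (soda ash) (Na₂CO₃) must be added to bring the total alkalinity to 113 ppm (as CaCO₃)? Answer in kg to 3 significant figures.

14.9 kg

Volume: 1160 m³ = 1,160,000 L.
After draining 58% and refilling: 185 × 0.42 + 40 × 0.58 = 100.9 ppm.
Deficit to target: 113 − 100.9 = 12.1 mg/L.
As CaCO₃: 12.1 mg/L × 1,160,000 L = 14,040 g; ÷ 50 g/eq ÷ 2 = 140.4 mol Na₂CO₃.
Mass: 140.4 × 106 = 14,880 g.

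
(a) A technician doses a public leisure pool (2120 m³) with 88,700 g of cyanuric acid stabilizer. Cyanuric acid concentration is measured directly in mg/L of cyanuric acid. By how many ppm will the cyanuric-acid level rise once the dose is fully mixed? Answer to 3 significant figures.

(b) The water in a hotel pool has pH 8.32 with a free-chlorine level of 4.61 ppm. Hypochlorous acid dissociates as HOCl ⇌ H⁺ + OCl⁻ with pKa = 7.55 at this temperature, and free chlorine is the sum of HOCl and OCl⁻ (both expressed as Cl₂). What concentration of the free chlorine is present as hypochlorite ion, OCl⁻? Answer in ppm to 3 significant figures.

(a) 41.8 ppm; (b) 3.94 ppm

(a) Volume: 2120 m³ = 2,120,000 L.
(a) Rise: 88,700 g / 2,120,000 L × 1000 = 41.84 mg/L.

(b) [OCl⁻]/[HOCl] = 10^(pH − pKa) = 10^(8.32 − 7.55) = 10^0.77 = 5.888.
(b) Fraction as HOCl = 1 / (1 + 5.888) = 0.1452.
(b) OCl⁻ = (1 − 0.1452) × 4.61 ppm = 3.941 ppm.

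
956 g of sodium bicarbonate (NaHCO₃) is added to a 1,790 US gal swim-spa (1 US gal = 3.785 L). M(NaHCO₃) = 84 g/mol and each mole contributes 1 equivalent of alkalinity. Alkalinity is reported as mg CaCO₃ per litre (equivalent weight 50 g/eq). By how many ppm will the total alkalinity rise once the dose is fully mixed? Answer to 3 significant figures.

84.0 ppm

Volume: 1,790 US gal × 3.785 L/gal = 6,775 L.
Moles of NaHCO₃: 956 g ÷ 84 g/mol = 11.38 mol → 11.38 eq of alkalinity.
As CaCO₃: 11.38 eq × 50 g/eq = 569 g.
Rise: 569 g / 6,775 L × 1000 = 83.99 mg/L.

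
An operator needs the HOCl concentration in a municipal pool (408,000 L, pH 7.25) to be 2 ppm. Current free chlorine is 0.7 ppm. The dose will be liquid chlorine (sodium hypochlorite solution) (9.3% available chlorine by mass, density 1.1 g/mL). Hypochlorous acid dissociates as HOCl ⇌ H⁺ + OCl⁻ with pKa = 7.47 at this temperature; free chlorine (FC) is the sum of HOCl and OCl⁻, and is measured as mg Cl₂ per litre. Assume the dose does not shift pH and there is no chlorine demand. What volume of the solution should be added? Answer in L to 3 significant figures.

9.99 L

[OCl⁻]/[HOCl] = 10^(pH − pKa) = 10^(7.25 − 7.47) = 0.6026; fraction as HOCl = 1/(1 + 0.6026) = 0.624.
Free chlorine required for 2 ppm HOCl: 2 / 0.624 = 3.205 ppm.
FC to add: 3.205 − 0.7 = 2.505 mg/L as Cl₂.
Cl₂ equivalent: 2.505 mg/L × 408,000 L = 1022 g.
Product at 9.3% available Cl: 1022 / 0.093 = 10,990 g.
Volume: 10,990 g ÷ 1.1 g/mL = 9991 mL.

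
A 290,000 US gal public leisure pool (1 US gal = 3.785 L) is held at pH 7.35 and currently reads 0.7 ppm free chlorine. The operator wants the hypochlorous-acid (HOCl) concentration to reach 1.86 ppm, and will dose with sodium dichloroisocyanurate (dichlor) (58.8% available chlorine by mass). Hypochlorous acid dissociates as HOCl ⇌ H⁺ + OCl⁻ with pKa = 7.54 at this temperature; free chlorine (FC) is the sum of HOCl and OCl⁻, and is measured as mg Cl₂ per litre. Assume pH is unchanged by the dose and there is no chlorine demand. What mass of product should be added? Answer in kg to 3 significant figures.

4.41 kg

Volume: 290,000 US gal × 3.785 L/gal = 1,097,650 L.
[OCl⁻]/[HOCl] = 10^(pH − pKa) = 10^(7.35 − 7.54) = 0.6457; fraction as HOCl = 1/(1 + 0.6457) = 0.6077.
Free chlorine required for 1.86 ppm HOCl: 1.86 / 0.6077 = 3.061 ppm.
FC to add: 3.061 − 0.7 = 2.361 mg/L as Cl₂.
Cl₂ equivalent: 2.361 mg/L × 1,097,650 L = 2591 g.
Product at 58.8% available Cl: 2591 / 0.588 = 4407 g.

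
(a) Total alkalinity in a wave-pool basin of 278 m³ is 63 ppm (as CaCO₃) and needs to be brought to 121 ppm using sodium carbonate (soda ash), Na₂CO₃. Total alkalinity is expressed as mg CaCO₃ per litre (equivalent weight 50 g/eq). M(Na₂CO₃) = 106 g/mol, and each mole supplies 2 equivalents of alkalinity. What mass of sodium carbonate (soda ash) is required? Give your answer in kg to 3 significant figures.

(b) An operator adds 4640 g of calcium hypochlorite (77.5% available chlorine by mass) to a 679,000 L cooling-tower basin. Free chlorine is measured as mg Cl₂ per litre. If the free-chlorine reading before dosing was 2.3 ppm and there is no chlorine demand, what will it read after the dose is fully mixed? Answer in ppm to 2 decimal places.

(a) Volume: 278 m³ = 278,000 L.
(a) Alkalinity to add: (121 − 63) = 58 mg/L as CaCO₃ × 278,000 L = 16,120 g as CaCO₃.
(a) Equivalents: 16,120 g ÷ 50 g/eq = 322.5 eq.
(a) Each mole of Na₂CO₃ supplies 2 eq, so 322.5 / 2 = 161.2 mol.
(a) Mass: 161.2 mol × 106 g/mol = 17,090 g.

(b) Available chlorine delivered: 4640 g × 0.775 = 3596 g as Cl₂.
(b) Concentration rise: 3596 g / 679,000 L = 5.296 mg/L = 5.30 ppm.
(b) Final FC: 2.3 + 5.30 = 7.60 ppm.

(a) 17.1 kg; (b) 7.60 ppm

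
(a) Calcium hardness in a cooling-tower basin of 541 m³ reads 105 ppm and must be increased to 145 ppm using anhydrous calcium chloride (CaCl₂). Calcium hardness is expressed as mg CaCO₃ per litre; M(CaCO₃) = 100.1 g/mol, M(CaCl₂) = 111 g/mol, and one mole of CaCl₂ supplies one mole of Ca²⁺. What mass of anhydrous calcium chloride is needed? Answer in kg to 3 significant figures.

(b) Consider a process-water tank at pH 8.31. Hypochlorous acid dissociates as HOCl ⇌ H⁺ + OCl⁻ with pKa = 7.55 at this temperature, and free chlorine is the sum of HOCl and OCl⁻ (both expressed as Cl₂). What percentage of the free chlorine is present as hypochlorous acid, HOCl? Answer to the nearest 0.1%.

(a) 24.0 kg; (b) 14.8%

(a) Volume: 541 m³ = 541,000 L.
(a) Hardness to add: (145 − 105) = 40 mg/L as CaCO₃ × 541,000 L = 21,640 g as CaCO₃.
(a) Moles of Ca²⁺ (1 mol Ca²⁺ ≡ 1 mol CaCO₃): 21,640 / 100.1 g/mol = 216.2 mol.
(a) Mass of CaCl₂: 216.2 × 111 = 24,000 g.

(b) [OCl⁻]/[HOCl] = 10^(pH − pKa) = 10^(8.31 − 7.55) = 10^0.76 = 5.754.
(b) Fraction as HOCl = 1 / (1 + 5.754) = 0.1481.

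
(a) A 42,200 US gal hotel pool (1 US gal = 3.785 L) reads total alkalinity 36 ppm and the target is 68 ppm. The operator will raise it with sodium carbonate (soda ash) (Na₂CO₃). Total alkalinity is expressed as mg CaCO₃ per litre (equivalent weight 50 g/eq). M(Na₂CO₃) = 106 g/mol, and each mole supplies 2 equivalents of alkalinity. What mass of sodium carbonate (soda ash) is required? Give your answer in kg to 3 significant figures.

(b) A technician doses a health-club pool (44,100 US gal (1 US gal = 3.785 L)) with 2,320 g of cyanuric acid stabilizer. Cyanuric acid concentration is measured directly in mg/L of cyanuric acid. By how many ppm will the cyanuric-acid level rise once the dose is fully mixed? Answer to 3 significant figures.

(a) 5.42 kg; (b) 13.9 ppm

(a) Volume: 42,200 US gal × 3.785 L/gal = 159,727 L.
(a) Alkalinity to add: (68 − 36) = 32 mg/L as CaCO₃ × 159,727 L = 5111 g as CaCO₃.
(a) Equivalents: 5111 g ÷ 50 g/eq = 102.2 eq.
(a) Each mole of Na₂CO₃ supplies 2 eq, so 102.2 / 2 = 51.11 mol.
(a) Mass: 51.11 mol × 106 g/mol = 5418 g.

(b) Volume: 44,100 US gal × 3.785 L/gal = 166,918 L.
(b) Rise: 2,320 g / 166,918 L × 1000 = 13.9 mg/L.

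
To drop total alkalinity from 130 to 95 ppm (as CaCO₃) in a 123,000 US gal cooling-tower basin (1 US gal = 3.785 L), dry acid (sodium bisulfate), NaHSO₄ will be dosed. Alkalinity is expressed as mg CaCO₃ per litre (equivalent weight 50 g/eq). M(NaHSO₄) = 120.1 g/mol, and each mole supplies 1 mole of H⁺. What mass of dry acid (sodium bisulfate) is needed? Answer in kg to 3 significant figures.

Volume: 123,000 US gal × 3.785 L/gal = 465,555 L.
Alkalinity to neutralize: (130 − 95) = 35 mg/L as CaCO₃ × 465,555 L = 16,290 g as CaCO₃.
Equivalents of H⁺ required: 16,290 ÷ 50 g/eq = 325.9 eq = 325.9 mol NaHSO₄.
Mass of NaHSO₄: 325.9 × 120.1 = 39,140 g.

39.1 kg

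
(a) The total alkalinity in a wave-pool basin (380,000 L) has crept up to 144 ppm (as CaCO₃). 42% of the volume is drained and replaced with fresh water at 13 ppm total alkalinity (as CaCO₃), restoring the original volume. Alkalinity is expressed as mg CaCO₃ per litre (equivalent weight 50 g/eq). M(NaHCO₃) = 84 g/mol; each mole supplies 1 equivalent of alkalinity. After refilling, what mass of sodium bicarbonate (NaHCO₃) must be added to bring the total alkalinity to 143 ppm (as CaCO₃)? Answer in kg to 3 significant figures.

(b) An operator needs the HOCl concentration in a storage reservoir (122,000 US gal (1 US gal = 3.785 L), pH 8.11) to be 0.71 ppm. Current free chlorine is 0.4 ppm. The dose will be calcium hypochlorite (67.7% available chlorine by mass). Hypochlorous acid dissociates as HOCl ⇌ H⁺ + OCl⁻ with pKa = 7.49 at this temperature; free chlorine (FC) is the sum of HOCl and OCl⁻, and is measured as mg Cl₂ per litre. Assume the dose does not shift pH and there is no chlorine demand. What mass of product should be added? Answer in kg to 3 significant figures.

(a) After draining 42% and refilling: 144 × 0.58 + 13 × 0.42 = 88.98 ppm.
(a) Deficit to target: 143 − 88.98 = 54.02 mg/L.
(a) As CaCO₃: 54.02 mg/L × 380,000 L = 20,530 g; ÷ 50 g/eq ÷ 1 = 410.6 mol NaHCO₃.
(a) Mass: 410.6 × 84 = 34,490 g.

(b) Volume: 122,000 US gal × 3.785 L/gal = 461,770 L.
(b) [OCl⁻]/[HOCl] = 10^(pH − pKa) = 10^(8.11 − 7.49) = 4.169; fraction as HOCl = 1/(1 + 4.169) = 0.1935.
(b) Free chlorine required for 0.71 ppm HOCl: 0.71 / 0.1935 = 3.67 ppm.
(b) FC to add: 3.67 − 0.4 = 3.27 mg/L as Cl₂.
(b) Cl₂ equivalent: 3.27 mg/L × 461,770 L = 1510 g.
(b) Product at 67.7% available Cl: 1510 / 0.677 = 2230 g.

(a) 34.5 kg; (b) 2.23 kg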